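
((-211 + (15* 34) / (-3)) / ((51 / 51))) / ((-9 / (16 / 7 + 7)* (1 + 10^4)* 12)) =0.00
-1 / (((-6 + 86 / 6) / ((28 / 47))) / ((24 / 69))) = -672 / 27025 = -0.02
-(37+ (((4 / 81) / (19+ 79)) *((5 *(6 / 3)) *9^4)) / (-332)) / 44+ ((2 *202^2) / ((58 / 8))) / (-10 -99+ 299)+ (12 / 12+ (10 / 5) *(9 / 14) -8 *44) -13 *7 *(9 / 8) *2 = -244558134727 / 493001740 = -496.06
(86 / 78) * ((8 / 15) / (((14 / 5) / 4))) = 688 / 819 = 0.84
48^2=2304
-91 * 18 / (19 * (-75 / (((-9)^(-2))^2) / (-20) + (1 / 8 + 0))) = -0.00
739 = 739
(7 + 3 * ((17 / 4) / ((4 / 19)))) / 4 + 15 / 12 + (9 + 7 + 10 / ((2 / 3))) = 3145 / 64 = 49.14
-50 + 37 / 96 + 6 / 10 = -23527 / 480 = -49.01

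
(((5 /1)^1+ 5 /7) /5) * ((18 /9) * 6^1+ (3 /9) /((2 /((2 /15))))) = 4328 /315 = 13.74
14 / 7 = 2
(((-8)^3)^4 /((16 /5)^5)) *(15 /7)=438857142.86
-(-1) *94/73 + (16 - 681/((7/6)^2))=-1727830/3577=-483.04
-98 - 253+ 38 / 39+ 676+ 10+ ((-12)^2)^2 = 821807 / 39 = 21071.97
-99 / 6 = -33 / 2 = -16.50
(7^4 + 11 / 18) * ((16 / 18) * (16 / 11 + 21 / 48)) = 4039.07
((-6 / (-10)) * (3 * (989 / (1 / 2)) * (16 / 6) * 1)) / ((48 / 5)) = 989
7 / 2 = 3.50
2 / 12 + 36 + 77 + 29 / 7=4927 / 42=117.31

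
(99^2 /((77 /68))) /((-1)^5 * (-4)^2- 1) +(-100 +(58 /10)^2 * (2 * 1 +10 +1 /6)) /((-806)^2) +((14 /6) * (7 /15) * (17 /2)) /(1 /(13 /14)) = -1024297971937 /2046353400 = -500.55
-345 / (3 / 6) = -690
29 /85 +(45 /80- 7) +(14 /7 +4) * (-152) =-1248611 /1360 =-918.10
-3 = -3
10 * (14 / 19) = 140 / 19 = 7.37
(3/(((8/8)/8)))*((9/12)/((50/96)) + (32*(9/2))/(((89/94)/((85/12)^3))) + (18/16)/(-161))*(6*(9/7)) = 25094918214774/2507575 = 10007644.12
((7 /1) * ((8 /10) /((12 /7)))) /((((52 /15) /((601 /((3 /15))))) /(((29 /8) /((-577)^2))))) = 4270105 /138498464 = 0.03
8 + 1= 9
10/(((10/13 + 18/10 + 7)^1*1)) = 325/311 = 1.05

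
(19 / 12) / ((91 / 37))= 703 / 1092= 0.64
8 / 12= 2 / 3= 0.67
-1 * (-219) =219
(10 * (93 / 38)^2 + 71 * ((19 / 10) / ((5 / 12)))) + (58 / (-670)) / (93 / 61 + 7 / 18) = 974695540011 / 2540844350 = 383.61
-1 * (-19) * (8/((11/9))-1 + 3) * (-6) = -974.18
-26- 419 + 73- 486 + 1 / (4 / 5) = -856.75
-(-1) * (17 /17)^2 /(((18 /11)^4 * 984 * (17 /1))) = 14641 /1756038528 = 0.00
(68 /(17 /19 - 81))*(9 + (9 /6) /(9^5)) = -114437285 /14978763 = -7.64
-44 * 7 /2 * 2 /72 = -77 /18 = -4.28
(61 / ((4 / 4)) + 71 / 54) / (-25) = -673 / 270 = -2.49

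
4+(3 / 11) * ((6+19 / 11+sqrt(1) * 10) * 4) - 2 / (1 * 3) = 8230 / 363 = 22.67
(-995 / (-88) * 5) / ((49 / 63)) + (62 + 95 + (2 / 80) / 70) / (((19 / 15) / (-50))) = -8960430 / 1463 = -6124.70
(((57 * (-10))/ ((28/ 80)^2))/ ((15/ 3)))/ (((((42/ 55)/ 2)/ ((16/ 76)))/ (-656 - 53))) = 124784000/ 343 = 363801.75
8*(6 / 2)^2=72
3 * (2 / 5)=6 / 5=1.20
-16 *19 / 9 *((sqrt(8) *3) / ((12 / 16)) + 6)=-2432 *sqrt(2) / 9-608 / 3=-584.82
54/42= 9/7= 1.29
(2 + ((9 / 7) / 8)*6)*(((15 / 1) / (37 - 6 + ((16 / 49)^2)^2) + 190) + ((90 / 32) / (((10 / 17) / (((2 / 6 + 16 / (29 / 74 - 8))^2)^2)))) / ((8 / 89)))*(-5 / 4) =-12231102312019576841468806265 / 4634888872218367456382976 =-2638.92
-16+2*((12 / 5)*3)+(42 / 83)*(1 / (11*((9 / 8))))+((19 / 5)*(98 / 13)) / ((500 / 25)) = -225751 / 1780350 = -0.13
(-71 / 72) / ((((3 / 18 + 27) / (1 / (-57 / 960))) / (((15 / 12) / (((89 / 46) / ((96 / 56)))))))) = 1306400 / 1929431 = 0.68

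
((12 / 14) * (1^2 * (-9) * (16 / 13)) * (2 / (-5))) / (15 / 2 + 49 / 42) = 2592 / 5915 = 0.44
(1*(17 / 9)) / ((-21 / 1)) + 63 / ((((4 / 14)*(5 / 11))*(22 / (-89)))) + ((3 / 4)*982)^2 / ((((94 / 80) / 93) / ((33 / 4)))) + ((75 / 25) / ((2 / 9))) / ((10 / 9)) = 354194767.75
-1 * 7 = -7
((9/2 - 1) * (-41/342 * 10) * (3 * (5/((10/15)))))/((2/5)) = -35875/152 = -236.02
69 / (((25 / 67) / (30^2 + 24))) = 4271652 / 25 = 170866.08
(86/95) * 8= 688/95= 7.24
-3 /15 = -0.20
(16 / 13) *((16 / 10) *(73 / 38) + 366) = 560992 / 1235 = 454.24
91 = 91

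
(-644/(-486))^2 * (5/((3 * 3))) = 518420/531441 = 0.98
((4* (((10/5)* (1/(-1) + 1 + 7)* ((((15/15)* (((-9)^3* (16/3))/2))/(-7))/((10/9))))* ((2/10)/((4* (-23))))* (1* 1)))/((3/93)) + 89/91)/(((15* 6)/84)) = -98610082/112125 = -879.47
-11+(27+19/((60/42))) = 293/10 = 29.30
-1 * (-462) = 462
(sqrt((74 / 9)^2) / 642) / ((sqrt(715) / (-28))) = -1036 * sqrt(715) / 2065635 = -0.01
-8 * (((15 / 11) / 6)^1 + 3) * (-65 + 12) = 15052 / 11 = 1368.36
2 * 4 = 8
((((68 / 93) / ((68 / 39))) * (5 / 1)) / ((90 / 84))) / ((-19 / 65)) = -11830 / 1767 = -6.69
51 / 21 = 17 / 7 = 2.43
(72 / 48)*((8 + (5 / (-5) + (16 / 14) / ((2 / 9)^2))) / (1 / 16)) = 5064 / 7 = 723.43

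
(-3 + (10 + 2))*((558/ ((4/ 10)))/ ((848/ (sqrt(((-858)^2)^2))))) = 2310634755/ 212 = 10899220.54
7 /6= 1.17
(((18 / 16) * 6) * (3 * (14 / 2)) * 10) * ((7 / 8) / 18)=2205 / 32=68.91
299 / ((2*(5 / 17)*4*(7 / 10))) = 5083 / 28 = 181.54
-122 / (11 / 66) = -732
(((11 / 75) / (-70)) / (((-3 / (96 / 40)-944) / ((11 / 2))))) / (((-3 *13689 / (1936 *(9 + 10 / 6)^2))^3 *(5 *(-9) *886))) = 471380164353103757312 / 9989843578123715038467905625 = 0.00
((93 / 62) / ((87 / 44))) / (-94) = -11 / 1363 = -0.01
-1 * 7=-7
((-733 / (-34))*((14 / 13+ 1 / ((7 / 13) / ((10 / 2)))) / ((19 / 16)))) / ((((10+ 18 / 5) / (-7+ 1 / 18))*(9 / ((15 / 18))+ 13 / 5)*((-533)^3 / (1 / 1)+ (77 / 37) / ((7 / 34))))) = 15984439375 / 337616346596930037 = 0.00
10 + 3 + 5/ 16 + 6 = 309/ 16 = 19.31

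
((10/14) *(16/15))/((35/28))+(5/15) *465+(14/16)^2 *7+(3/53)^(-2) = 473.08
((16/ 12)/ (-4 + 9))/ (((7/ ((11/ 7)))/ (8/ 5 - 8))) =-0.38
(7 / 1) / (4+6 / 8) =28 / 19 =1.47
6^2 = 36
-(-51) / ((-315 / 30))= -34 / 7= -4.86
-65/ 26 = -5/ 2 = -2.50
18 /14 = 9 /7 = 1.29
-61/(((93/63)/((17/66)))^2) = -863821/465124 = -1.86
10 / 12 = 5 / 6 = 0.83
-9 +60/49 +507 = 24462/49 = 499.22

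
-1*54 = -54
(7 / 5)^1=7 / 5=1.40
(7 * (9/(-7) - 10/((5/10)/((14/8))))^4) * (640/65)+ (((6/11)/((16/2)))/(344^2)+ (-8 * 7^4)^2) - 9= 11339917536271784769/23217049856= 488430597.63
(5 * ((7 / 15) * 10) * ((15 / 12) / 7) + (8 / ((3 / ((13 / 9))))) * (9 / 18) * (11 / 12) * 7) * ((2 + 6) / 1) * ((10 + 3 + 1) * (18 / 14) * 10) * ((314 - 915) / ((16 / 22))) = -176976470 / 9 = -19664052.22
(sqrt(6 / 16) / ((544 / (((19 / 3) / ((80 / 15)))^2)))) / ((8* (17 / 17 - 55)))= -361* sqrt(6) / 240648192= -0.00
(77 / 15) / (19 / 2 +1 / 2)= 77 / 150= 0.51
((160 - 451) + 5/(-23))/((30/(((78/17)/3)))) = -5122/345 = -14.85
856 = 856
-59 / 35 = -1.69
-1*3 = -3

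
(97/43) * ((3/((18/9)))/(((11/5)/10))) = 7275/473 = 15.38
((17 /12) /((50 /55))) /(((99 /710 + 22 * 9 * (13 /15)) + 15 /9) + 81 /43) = 0.01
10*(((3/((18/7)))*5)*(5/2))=875/6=145.83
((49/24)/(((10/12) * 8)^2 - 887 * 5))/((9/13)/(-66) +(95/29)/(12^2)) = -1567566/41327045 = -0.04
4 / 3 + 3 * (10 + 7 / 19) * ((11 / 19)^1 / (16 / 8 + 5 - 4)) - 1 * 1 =6862 / 1083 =6.34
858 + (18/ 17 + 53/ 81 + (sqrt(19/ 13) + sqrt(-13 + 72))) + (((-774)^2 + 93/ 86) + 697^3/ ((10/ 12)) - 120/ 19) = sqrt(247)/ 13 + sqrt(59) + 4578005627137969/ 11250090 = 406930586.97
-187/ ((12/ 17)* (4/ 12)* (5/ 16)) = -12716/ 5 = -2543.20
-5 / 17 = -0.29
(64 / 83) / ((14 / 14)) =64 / 83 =0.77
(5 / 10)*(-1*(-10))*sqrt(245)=35*sqrt(5)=78.26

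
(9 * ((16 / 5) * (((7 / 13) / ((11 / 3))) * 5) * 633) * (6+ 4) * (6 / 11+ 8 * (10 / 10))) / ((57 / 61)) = 36586589760 / 29887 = 1224164.01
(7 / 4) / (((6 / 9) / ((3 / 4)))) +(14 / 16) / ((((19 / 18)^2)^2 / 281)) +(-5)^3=312877391 / 4170272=75.03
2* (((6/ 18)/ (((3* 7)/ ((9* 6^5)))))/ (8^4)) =243/ 448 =0.54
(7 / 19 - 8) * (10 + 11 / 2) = -4495 / 38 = -118.29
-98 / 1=-98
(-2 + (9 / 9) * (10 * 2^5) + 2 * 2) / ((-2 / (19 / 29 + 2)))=-12397 / 29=-427.48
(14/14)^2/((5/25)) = 5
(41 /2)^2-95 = 1301 /4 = 325.25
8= 8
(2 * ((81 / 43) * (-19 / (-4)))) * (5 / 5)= 1539 / 86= 17.90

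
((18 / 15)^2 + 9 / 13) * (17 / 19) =11781 / 6175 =1.91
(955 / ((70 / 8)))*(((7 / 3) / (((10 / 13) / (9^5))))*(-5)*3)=-293237334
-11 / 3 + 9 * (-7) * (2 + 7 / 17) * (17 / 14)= -1129 / 6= -188.17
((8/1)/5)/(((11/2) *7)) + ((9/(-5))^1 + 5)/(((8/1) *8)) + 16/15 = 5351/4620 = 1.16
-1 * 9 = -9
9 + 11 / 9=92 / 9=10.22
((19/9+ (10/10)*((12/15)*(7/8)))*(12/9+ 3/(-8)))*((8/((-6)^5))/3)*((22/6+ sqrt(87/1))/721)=-5819*sqrt(87)/4541261760-64009/13623785280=-0.00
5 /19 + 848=16117 /19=848.26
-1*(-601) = 601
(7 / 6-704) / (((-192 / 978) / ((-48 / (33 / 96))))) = -5498968 / 11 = -499906.18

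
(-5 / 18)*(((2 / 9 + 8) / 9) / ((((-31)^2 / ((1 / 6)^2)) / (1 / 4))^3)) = -185 / 1931902335935778816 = -0.00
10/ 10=1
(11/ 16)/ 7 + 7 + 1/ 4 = 823/ 112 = 7.35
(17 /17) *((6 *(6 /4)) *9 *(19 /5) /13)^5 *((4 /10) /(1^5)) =17267246737063398 /5801453125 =2976365.81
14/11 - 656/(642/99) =-117566/1177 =-99.89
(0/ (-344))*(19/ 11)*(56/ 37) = 0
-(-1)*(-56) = -56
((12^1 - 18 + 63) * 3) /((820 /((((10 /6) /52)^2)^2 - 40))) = -90020613817 /10791945216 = -8.34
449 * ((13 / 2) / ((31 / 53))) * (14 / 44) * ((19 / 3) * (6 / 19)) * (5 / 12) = 10827635 / 8184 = 1323.02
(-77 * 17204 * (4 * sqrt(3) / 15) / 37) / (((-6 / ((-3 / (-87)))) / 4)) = 10597664 * sqrt(3) / 48285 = 380.15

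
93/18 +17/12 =79/12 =6.58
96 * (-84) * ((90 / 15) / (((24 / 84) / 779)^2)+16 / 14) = -359677097280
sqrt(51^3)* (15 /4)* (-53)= -40545* sqrt(51) /4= -72387.30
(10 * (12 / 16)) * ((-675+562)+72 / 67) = -112485 / 134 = -839.44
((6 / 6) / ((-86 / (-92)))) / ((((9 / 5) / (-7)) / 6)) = -3220 / 129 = -24.96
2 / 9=0.22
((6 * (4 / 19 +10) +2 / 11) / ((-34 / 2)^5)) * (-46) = 590732 / 296750113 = 0.00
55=55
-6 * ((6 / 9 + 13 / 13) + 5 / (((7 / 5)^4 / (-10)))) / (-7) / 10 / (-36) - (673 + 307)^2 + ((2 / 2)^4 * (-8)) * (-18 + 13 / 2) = -581036259667 / 605052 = -960307.97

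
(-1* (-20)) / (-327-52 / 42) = -0.06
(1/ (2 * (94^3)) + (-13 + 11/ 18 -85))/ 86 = -1.13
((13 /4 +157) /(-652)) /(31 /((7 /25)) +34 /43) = -192941 /87532304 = -0.00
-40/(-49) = 40/49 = 0.82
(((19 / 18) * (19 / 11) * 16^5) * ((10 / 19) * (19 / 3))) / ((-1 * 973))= -1892679680 / 288981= -6549.50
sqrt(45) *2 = 6 *sqrt(5) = 13.42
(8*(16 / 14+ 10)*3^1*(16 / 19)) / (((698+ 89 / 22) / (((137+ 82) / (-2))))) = -72154368 / 2054185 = -35.13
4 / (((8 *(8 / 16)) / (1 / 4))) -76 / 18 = -143 / 36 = -3.97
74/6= 37/3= 12.33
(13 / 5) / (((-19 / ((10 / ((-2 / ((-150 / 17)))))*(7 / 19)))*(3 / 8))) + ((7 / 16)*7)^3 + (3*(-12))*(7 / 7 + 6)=-5761644791 / 25137152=-229.21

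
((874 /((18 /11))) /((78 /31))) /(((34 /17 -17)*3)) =-149017 /31590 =-4.72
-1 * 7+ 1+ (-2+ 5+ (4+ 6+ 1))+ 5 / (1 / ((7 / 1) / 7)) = 13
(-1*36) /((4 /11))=-99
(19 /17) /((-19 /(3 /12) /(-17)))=1 /4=0.25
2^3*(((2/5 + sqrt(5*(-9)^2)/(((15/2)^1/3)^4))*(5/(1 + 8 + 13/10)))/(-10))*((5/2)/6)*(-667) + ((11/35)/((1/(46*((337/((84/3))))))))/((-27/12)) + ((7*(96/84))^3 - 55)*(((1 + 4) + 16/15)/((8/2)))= 64032*sqrt(5)/2575 + 598633303/908460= 714.56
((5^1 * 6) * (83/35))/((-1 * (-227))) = 498/1589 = 0.31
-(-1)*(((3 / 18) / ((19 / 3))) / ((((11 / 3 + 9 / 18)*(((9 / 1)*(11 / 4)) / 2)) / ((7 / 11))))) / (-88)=-7 / 1896675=-0.00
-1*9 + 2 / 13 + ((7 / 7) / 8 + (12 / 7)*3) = -2605 / 728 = -3.58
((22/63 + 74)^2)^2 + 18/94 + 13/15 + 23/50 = 1131189667258043461/37019458350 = 30556623.94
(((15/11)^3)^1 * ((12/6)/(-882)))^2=140625/4253517961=0.00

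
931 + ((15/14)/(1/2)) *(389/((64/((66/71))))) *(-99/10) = 25800659/31808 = 811.14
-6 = -6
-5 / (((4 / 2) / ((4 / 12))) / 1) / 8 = -5 / 48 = -0.10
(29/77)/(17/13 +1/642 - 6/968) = 5324748/18422705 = 0.29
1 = 1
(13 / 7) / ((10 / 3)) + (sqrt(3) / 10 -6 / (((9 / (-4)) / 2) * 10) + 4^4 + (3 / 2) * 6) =sqrt(3) / 10 + 55879 / 210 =266.26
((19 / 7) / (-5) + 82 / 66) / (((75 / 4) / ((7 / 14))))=1616 / 86625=0.02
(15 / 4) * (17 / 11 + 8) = 1575 / 44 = 35.80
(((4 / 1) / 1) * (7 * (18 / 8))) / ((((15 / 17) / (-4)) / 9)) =-12852 / 5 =-2570.40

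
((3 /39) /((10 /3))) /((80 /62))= 93 /5200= 0.02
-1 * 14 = -14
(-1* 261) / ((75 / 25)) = -87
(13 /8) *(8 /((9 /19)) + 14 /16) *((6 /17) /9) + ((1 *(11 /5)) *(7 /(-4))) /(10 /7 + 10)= 583949 /734400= 0.80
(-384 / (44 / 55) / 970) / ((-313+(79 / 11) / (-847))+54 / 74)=5515664 / 3480733159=0.00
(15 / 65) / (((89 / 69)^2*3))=4761 / 102973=0.05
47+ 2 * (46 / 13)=703 / 13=54.08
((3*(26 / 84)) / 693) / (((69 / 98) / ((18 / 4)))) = 13 / 1518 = 0.01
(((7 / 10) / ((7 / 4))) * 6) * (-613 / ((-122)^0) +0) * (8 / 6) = -9808 / 5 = -1961.60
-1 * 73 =-73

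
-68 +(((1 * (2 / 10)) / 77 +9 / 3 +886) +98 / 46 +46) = 7696173 / 8855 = 869.13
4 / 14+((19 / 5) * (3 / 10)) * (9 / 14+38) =31037 / 700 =44.34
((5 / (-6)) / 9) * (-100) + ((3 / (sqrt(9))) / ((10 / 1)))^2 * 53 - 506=-496.21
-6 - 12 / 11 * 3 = -102 / 11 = -9.27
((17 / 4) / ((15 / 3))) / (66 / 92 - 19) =-391 / 8410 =-0.05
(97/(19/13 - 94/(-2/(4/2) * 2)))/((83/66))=13871/8715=1.59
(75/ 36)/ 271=0.01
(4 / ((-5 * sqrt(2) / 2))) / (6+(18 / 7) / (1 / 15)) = -7 * sqrt(2) / 390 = -0.03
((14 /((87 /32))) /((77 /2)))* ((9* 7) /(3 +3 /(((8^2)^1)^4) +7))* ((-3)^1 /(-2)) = 67645734912 /53519319997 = 1.26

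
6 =6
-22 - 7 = -29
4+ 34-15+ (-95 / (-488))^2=5486337 / 238144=23.04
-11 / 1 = -11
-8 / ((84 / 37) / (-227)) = 16798 / 21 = 799.90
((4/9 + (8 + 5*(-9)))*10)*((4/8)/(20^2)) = -329/720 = -0.46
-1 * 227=-227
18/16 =9/8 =1.12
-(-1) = 1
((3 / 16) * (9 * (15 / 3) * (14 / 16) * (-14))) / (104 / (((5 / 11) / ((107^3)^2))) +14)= -0.00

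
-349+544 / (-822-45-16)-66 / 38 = -5894648 / 16777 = -351.35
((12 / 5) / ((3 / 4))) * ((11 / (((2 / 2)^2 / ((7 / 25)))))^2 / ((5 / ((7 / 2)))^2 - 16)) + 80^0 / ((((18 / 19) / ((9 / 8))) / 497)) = 5027509781 / 8550000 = 588.01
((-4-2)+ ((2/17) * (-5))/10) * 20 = -2060/17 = -121.18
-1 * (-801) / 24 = 267 / 8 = 33.38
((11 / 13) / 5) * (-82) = -902 / 65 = -13.88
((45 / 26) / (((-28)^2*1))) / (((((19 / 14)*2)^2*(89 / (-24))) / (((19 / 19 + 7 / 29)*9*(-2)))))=21870 / 12112633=0.00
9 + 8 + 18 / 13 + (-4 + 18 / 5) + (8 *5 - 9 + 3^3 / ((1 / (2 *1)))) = 6694 / 65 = 102.98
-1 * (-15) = 15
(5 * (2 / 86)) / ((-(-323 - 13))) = 5 / 14448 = 0.00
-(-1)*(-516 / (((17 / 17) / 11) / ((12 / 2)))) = -34056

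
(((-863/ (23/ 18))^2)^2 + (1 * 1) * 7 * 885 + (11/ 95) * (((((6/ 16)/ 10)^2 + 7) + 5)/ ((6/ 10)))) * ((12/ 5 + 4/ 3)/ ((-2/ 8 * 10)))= -49563826855536077769671/ 159509370000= -310726741980.96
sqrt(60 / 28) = sqrt(105) / 7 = 1.46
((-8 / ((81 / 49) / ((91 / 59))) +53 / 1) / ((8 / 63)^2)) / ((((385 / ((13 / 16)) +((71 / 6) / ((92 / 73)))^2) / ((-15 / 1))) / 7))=-69297208528275 / 131345917823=-527.59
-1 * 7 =-7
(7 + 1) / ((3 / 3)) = 8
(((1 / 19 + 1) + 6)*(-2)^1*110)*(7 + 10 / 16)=-224785 / 19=-11830.79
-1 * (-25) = 25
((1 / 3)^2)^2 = 1 / 81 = 0.01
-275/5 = -55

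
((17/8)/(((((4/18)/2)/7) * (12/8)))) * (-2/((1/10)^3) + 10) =-355215/2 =-177607.50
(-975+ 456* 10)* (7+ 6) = 46605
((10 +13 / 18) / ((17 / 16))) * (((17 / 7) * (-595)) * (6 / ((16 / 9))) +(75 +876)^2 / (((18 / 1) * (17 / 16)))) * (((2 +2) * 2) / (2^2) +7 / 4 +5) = 3745013.16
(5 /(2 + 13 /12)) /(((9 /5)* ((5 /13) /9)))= 780 /37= 21.08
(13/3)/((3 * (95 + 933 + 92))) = 13/10080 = 0.00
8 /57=0.14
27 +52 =79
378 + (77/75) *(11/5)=142597/375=380.26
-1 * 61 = -61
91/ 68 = 1.34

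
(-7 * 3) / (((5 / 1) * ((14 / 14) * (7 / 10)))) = -6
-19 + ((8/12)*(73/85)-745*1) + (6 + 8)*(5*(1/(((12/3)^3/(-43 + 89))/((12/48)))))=-12253861/16320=-750.85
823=823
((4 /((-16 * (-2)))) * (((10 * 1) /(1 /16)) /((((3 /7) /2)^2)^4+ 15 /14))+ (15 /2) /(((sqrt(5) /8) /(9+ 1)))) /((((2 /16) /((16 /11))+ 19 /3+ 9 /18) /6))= 22668119900160 /1400424211499+ 276480 * sqrt(5) /2657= 248.87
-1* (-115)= 115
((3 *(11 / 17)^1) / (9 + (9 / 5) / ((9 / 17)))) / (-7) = -165 / 7378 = -0.02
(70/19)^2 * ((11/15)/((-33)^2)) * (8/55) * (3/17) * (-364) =-570752/6683193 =-0.09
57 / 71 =0.80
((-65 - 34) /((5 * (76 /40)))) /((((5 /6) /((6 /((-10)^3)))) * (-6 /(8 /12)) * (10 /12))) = -594 /59375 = -0.01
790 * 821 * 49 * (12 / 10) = 38137092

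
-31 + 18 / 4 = -53 / 2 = -26.50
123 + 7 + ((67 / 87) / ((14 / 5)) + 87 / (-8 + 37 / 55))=58117895 / 490854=118.40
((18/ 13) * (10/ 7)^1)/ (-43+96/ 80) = -900/ 19019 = -0.05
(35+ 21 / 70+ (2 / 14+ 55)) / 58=6331 / 4060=1.56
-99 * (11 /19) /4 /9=-121 /76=-1.59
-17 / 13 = -1.31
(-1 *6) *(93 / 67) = -8.33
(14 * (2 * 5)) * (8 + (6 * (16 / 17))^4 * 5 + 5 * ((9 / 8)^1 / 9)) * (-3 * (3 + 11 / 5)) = -929059728597 / 83521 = -11123666.25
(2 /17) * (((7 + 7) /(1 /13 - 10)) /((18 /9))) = -182 /2193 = -0.08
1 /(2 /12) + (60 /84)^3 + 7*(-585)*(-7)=9834278 /343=28671.36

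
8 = 8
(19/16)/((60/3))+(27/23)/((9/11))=10997/7360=1.49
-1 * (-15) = 15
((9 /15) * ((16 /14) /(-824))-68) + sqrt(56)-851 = -3312998 /3605 + 2 * sqrt(14) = -911.52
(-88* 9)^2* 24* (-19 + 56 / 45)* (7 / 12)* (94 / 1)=-73284228864 / 5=-14656845772.80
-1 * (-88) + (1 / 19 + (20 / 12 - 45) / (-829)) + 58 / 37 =156779851 / 1748361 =89.67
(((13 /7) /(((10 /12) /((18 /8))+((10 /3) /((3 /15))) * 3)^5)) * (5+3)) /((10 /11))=2051893701 /40710139904000000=0.00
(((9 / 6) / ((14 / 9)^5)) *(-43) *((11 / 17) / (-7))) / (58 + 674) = 0.00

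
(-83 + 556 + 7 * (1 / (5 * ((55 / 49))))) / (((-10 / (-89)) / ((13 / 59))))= 75446813 / 81125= 930.01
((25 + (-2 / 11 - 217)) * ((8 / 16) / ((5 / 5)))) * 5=-5285 / 11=-480.45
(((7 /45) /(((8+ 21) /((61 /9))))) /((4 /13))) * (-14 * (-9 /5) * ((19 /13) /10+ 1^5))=445361 /130500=3.41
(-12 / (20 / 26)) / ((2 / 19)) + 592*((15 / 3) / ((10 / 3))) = 3699 / 5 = 739.80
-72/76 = -18/19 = -0.95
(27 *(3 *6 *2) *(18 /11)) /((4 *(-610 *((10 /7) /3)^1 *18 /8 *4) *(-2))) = 5103 /67100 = 0.08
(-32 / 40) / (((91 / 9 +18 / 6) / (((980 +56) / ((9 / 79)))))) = -163688 / 295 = -554.87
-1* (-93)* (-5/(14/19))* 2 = -8835/7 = -1262.14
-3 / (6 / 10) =-5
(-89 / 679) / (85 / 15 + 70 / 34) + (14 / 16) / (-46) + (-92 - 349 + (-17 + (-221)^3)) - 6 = -531348318322317 / 49224784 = -10794325.04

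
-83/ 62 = -1.34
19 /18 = 1.06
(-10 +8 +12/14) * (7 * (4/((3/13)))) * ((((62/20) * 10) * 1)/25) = -171.95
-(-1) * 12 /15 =4 /5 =0.80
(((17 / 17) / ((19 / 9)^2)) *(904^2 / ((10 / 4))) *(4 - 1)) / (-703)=-313.00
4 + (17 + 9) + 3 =33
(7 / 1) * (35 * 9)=2205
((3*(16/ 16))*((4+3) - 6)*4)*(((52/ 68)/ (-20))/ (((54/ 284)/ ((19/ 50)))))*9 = -17537/ 2125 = -8.25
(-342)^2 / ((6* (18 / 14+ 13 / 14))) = 8803.74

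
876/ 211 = 4.15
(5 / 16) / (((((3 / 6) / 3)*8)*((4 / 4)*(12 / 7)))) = 35 / 256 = 0.14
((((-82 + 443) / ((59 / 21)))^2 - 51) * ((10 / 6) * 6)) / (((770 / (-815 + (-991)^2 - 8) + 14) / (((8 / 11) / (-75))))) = -29984120154528 / 263028192581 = -114.00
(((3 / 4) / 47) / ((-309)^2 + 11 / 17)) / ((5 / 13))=663 / 1525796720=0.00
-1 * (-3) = 3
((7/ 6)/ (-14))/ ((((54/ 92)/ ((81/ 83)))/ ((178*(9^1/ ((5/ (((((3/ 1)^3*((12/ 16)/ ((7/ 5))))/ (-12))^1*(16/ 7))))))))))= 497421/ 4067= 122.31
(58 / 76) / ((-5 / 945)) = -144.24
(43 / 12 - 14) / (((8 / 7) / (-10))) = 4375 / 48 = 91.15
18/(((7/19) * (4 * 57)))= 3/14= 0.21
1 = 1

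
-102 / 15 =-34 / 5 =-6.80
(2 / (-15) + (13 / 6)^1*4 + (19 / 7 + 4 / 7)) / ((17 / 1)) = 73 / 105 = 0.70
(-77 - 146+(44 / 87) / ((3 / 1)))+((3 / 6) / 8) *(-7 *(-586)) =70039 / 2088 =33.54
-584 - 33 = -617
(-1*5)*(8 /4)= -10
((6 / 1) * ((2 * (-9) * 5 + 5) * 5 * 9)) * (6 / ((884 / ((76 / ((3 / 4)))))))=-205200 / 13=-15784.62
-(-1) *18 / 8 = 9 / 4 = 2.25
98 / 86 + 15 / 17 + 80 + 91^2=6113369 / 731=8363.02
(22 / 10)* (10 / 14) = 11 / 7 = 1.57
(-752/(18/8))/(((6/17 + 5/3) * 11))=-51136/3399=-15.04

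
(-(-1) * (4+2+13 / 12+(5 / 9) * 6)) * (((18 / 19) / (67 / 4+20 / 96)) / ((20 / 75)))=16875 / 7733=2.18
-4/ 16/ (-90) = 0.00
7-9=-2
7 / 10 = 0.70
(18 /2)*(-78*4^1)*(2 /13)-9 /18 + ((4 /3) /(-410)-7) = -540589 /1230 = -439.50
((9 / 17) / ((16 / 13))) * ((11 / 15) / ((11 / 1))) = 39 / 1360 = 0.03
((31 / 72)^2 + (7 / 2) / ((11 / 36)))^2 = 440570700025 / 3251736576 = 135.49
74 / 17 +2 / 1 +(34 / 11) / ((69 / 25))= 96422 / 12903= 7.47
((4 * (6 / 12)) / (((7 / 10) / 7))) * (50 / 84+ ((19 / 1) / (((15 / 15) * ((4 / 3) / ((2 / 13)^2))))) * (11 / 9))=71510 / 3549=20.15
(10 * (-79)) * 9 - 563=-7673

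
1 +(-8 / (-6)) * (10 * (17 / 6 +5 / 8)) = 424 / 9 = 47.11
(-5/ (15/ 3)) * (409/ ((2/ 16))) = -3272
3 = 3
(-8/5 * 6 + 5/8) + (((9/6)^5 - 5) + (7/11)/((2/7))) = -7311/1760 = -4.15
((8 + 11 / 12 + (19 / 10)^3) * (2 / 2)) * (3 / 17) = 47327 / 17000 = 2.78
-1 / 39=-0.03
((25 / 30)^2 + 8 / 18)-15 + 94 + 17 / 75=72329 / 900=80.37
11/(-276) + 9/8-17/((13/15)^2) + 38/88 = -21668741/1026168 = -21.12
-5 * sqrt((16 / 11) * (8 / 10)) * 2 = -10.79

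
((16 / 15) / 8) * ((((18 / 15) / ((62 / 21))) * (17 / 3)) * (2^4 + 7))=5474 / 775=7.06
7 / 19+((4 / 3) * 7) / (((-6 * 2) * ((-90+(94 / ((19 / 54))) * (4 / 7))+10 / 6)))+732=1071451226 / 1463019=732.36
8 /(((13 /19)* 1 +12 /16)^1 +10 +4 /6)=1824 /2759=0.66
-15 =-15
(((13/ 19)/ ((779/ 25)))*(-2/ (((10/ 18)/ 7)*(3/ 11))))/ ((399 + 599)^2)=-15015/ 7370927602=-0.00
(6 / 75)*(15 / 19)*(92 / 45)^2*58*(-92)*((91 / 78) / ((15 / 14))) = -4426062592 / 2885625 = -1533.83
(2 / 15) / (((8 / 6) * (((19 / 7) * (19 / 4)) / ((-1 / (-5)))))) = 14 / 9025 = 0.00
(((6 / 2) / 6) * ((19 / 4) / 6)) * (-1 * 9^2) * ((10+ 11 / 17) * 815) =-75675195 / 272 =-278217.63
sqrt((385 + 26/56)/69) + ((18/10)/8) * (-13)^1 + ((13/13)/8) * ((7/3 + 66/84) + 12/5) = -751/336 + sqrt(5213019)/966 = 0.13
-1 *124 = -124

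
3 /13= 0.23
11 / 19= 0.58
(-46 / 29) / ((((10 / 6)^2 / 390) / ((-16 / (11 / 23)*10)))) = 23766912 / 319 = 74504.43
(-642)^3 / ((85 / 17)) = -264609288 / 5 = -52921857.60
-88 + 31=-57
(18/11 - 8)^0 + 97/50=147/50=2.94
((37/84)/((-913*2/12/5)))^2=34225/163379524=0.00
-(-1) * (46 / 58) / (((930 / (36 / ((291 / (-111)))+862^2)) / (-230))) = -145740.83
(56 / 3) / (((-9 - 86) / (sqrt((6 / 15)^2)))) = -112 / 1425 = -0.08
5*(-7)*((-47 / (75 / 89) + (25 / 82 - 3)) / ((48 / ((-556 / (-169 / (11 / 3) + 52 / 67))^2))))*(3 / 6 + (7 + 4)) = 86793888947504387 / 1175907702060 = 73810.12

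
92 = 92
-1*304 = -304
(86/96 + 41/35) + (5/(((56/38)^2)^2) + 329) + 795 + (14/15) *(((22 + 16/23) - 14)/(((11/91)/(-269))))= -16933.79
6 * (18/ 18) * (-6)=-36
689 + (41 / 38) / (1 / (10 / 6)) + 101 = 90265 / 114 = 791.80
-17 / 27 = -0.63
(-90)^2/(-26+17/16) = -43200/133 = -324.81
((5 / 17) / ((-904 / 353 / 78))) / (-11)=68835 / 84524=0.81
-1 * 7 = -7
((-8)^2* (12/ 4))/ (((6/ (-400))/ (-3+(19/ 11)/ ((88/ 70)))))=2518400/ 121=20813.22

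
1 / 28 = 0.04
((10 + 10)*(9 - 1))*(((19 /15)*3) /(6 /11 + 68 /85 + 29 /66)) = 10560 /31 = 340.65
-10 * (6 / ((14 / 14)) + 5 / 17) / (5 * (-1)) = 214 / 17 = 12.59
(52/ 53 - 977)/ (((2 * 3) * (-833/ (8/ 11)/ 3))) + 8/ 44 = 0.61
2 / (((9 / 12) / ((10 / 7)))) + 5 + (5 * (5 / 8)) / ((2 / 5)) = 5585 / 336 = 16.62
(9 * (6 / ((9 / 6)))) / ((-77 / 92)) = -3312 / 77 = -43.01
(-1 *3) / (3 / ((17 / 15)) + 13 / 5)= -255 / 446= -0.57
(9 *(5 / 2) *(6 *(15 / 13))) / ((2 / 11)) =22275 / 26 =856.73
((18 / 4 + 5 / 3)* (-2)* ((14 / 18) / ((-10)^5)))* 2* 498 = 21497 / 225000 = 0.10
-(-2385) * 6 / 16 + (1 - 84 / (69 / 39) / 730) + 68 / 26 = 783960661 / 873080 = 897.93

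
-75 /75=-1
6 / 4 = 3 / 2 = 1.50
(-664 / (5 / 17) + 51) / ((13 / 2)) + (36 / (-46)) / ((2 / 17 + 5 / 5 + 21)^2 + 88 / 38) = -9131509693 / 26898638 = -339.48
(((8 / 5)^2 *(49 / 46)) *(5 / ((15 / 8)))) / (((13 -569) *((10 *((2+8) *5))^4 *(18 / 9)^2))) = -49 / 936621093750000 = -0.00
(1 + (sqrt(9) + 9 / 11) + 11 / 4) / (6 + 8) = 333 / 616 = 0.54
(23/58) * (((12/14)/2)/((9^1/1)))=23/1218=0.02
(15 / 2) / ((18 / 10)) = 25 / 6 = 4.17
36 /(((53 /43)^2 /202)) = 13445928 /2809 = 4786.73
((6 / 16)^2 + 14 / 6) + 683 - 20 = 127771 / 192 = 665.47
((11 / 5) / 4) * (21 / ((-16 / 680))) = -3927 / 8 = -490.88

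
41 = 41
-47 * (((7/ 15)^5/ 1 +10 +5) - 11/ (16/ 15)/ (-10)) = -754.51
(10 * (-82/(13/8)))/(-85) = 1312/221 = 5.94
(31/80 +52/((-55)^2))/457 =19587/22118800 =0.00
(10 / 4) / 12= 5 / 24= 0.21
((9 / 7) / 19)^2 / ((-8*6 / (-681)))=18387 / 283024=0.06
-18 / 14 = -9 / 7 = -1.29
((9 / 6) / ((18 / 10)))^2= 25 / 36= 0.69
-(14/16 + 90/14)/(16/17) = -6953/896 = -7.76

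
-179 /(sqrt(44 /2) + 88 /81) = 57996 /6209 - 1174419 * sqrt(22) /136598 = -30.99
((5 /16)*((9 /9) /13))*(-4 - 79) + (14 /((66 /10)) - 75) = -513935 /6864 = -74.87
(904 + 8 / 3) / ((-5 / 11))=-5984 / 3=-1994.67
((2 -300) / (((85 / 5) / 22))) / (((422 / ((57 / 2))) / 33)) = -3082959 / 3587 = -859.48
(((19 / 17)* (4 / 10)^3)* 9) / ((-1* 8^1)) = -171 / 2125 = -0.08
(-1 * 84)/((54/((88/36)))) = -308/81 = -3.80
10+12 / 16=43 / 4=10.75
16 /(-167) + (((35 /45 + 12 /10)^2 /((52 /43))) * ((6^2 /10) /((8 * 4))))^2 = 5356201402703 /146308032000000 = 0.04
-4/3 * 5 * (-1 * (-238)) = -4760/3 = -1586.67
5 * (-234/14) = -585/7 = -83.57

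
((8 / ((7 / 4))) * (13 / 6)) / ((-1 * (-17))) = 208 / 357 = 0.58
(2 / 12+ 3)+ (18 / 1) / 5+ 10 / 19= 7.29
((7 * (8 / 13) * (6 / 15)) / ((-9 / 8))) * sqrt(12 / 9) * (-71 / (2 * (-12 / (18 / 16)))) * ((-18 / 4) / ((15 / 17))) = 16898 * sqrt(3) / 975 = 30.02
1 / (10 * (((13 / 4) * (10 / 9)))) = 9 / 325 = 0.03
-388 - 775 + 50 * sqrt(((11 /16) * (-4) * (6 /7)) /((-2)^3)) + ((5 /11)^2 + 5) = -1130.65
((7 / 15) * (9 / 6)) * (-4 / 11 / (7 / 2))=-4 / 55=-0.07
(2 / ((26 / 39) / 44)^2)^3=661231600128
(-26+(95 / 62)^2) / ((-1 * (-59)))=-1541 / 3844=-0.40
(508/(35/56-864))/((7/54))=-219456/48349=-4.54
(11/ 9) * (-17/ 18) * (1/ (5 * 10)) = -187/ 8100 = -0.02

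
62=62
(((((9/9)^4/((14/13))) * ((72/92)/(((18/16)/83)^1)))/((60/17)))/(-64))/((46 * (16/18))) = -55029/9479680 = -0.01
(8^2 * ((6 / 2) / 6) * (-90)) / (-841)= 2880 / 841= 3.42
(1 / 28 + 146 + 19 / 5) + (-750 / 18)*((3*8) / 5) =-7023 / 140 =-50.16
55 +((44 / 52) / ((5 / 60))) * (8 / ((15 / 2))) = 4279 / 65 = 65.83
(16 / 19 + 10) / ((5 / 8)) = 17.35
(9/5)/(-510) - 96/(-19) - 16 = -10.95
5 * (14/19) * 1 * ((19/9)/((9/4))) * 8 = 2240/81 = 27.65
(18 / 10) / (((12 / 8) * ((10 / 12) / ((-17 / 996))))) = -51 / 2075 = -0.02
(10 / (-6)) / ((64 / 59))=-295 / 192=-1.54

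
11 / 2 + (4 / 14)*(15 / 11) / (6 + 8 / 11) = 2879 / 518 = 5.56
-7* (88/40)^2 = -847/25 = -33.88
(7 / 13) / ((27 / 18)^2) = 28 / 117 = 0.24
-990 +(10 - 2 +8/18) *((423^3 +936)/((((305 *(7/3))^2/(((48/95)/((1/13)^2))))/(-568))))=-1394985734690742/22791125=-61207410.11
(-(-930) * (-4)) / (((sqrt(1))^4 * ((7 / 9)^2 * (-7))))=301320 / 343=878.48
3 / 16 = 0.19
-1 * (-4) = 4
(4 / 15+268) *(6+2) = 32192 / 15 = 2146.13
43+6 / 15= 43.40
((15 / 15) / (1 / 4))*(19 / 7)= 10.86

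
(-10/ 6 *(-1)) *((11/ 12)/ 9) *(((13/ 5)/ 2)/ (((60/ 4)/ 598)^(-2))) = 275/ 1980576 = 0.00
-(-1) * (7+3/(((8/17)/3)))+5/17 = 3593/136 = 26.42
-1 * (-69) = 69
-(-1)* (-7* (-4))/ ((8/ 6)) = 21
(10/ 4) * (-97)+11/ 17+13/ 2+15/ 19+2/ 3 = -226646/ 969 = -233.90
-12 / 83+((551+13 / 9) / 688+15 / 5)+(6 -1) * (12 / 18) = 898325 / 128484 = 6.99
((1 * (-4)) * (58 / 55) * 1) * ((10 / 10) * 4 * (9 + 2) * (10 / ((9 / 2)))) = -3712 / 9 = -412.44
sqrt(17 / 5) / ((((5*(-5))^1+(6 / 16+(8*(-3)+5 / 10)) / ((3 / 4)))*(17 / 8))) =-48*sqrt(85) / 28475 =-0.02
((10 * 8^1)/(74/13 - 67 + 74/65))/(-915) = 1040/715713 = 0.00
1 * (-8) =-8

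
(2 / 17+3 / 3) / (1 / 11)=209 / 17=12.29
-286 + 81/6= -545/2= -272.50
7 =7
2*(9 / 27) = 2 / 3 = 0.67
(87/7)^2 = 7569/49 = 154.47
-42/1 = -42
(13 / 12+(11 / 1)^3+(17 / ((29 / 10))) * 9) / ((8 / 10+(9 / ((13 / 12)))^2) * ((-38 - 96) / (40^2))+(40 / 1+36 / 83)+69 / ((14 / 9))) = 17.54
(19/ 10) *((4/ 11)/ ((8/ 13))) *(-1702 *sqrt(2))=-210197 *sqrt(2)/ 110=-2702.39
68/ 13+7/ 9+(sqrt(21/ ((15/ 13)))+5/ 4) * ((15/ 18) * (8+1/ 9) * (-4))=-146 * sqrt(455)/ 27 - 19507/ 702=-143.13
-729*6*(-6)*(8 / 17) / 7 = 209952 / 119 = 1764.30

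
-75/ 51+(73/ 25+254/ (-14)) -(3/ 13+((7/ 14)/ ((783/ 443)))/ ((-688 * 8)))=-5641670402591/ 333350035200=-16.92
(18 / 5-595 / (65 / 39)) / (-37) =1767 / 185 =9.55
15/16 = 0.94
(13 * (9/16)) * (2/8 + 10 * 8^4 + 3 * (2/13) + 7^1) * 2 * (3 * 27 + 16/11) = 49402870.24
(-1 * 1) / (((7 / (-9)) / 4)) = 36 / 7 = 5.14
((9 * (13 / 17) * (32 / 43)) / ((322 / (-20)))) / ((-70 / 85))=18720 / 48461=0.39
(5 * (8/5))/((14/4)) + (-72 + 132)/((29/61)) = 26084/203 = 128.49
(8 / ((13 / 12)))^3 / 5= 884736 / 10985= 80.54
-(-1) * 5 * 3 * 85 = 1275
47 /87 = 0.54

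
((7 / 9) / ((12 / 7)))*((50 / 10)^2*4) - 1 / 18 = 2447 / 54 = 45.31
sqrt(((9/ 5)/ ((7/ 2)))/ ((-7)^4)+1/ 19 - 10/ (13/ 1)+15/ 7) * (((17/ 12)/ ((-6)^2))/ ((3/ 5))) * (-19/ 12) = -17 * sqrt(7110218570)/ 11557728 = -0.12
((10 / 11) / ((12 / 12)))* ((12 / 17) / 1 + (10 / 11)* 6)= 11520 / 2057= 5.60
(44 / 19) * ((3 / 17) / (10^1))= 66 / 1615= 0.04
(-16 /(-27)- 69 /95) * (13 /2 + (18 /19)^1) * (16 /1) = -776552 /48735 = -15.93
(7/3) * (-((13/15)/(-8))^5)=2599051/74649600000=0.00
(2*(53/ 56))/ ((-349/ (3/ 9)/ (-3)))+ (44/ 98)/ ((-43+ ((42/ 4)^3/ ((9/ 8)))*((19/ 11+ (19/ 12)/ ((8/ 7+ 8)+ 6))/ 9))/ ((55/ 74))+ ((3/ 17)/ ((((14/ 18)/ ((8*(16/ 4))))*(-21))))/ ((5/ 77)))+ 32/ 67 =9537522505007725/ 19661371914707404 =0.49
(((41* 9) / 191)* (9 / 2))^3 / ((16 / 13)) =476156787093 / 891887488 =533.88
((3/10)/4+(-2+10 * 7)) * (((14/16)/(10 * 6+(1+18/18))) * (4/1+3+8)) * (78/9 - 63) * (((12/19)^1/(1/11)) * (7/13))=-717703833/245024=-2929.12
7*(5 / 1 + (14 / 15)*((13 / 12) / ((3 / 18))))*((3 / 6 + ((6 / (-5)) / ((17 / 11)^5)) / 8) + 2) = 192.35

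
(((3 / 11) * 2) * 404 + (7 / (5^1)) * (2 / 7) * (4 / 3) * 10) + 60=285.70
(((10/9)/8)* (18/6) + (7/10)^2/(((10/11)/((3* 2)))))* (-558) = -2037.07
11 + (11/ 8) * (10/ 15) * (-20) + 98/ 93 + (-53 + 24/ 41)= -223801/ 3813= -58.69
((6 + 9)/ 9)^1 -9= -22/ 3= -7.33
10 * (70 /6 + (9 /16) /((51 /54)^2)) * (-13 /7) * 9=-8316165 /4046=-2055.40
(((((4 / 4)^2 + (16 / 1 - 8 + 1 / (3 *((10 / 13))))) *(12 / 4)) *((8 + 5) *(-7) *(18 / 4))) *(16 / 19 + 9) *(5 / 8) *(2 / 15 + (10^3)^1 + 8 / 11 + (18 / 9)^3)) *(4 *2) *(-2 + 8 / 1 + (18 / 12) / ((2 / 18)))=-4263317958627 / 380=-11219257785.86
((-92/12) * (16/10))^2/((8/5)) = 4232/45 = 94.04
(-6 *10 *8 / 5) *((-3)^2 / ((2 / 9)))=-3888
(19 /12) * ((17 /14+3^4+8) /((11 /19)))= 151981 /616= 246.72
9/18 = 1/2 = 0.50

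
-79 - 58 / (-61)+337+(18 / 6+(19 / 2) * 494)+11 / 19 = 5743459 / 1159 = 4955.53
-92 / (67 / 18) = -1656 / 67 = -24.72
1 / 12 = 0.08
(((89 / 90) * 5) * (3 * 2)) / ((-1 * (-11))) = 89 / 33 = 2.70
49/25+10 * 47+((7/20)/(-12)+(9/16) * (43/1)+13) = 305471/600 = 509.12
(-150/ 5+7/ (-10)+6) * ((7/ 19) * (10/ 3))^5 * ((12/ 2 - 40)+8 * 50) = -266559020000/ 10556001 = -25251.89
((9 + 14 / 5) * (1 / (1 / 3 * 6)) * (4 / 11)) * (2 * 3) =708 / 55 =12.87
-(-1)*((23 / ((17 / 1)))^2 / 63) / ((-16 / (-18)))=529 / 16184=0.03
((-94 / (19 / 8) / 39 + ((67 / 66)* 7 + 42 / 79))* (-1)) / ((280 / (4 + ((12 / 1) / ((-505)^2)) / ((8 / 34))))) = -158203255001 / 1672037749200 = -0.09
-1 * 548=-548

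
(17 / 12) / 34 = 0.04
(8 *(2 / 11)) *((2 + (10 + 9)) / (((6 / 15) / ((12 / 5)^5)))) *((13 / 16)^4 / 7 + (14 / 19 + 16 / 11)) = 31504123557 / 2299000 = 13703.40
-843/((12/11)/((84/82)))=-64911/82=-791.60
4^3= 64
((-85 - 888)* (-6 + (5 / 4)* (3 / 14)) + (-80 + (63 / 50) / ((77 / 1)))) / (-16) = -12094261 / 35200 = -343.59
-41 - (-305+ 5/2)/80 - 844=-28199/32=-881.22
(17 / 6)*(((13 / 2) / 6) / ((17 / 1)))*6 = 13 / 12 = 1.08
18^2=324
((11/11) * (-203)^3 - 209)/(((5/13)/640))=-13920418304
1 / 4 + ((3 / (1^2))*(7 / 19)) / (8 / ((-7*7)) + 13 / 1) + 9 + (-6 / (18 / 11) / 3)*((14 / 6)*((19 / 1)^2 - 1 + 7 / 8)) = -2632594987 / 2581416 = -1019.83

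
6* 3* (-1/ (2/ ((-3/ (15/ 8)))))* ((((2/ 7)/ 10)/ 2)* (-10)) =-72/ 35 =-2.06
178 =178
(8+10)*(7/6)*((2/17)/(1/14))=588/17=34.59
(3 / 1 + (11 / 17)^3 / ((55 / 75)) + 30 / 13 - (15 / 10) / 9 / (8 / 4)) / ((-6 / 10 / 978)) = -3494096525 / 383214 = -9117.87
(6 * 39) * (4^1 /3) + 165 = 477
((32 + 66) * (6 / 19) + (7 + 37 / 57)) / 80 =55 / 114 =0.48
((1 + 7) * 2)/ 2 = 8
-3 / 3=-1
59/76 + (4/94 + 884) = 3160573/3572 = 884.82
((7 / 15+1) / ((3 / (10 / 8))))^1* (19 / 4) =209 / 72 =2.90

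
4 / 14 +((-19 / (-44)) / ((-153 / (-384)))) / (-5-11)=856 / 3927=0.22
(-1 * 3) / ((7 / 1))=-3 / 7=-0.43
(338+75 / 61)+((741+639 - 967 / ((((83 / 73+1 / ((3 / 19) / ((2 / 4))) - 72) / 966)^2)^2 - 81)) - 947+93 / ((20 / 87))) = 752936625771784823762652257253 / 633402340163388049592957900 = 1188.72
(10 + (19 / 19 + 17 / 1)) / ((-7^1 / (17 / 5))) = -68 / 5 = -13.60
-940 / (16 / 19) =-4465 / 4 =-1116.25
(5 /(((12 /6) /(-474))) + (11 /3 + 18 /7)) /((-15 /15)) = 24754 /21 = 1178.76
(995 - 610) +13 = 398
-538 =-538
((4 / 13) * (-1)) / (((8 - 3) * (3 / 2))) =-8 / 195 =-0.04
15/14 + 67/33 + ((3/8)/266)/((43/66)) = 669473/215688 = 3.10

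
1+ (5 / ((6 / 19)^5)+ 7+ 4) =12473807 / 7776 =1604.14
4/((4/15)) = 15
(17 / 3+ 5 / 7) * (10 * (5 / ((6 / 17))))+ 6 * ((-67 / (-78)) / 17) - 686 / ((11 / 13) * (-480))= 11100044699 / 12252240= 905.96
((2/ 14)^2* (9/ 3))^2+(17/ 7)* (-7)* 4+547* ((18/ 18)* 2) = 2463435/ 2401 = 1026.00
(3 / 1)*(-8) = -24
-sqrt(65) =-8.06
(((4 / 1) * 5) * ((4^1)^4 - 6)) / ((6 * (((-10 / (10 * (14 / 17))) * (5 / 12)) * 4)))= -7000 / 17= -411.76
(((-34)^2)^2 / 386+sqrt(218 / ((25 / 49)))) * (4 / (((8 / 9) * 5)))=63 * sqrt(218) / 50+3006756 / 965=3134.41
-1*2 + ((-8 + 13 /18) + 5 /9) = -157 /18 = -8.72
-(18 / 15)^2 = -36 / 25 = -1.44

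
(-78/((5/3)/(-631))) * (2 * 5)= 295308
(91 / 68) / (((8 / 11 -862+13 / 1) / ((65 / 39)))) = -0.00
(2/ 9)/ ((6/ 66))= 22/ 9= 2.44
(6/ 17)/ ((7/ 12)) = 72/ 119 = 0.61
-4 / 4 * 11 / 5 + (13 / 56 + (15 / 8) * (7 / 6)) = 0.22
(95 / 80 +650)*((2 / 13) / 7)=14.31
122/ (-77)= -122/ 77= -1.58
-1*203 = -203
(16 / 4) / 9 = 4 / 9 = 0.44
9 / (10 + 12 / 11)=99 / 122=0.81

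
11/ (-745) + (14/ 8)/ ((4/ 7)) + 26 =346249/ 11920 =29.05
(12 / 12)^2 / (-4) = -1 / 4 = -0.25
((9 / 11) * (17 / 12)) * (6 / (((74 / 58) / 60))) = 133110 / 407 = 327.05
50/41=1.22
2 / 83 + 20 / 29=1718 / 2407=0.71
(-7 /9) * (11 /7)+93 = 826 /9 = 91.78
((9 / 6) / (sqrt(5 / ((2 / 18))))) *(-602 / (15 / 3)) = -301 *sqrt(5) / 25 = -26.92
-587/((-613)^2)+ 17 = 6387486/375769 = 17.00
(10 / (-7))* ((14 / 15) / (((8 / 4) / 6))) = -4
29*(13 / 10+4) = 1537 / 10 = 153.70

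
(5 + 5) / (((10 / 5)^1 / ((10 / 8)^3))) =625 / 64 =9.77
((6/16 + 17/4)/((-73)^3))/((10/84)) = -777/7780340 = -0.00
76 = 76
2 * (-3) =-6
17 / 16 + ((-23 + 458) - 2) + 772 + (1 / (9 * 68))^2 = 225861737 / 187272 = 1206.06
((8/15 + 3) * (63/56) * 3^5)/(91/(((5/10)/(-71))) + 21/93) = -399249/5341000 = -0.07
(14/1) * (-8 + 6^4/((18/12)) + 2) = 12012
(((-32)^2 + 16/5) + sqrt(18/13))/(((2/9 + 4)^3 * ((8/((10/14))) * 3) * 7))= 3645 * sqrt(26)/279627712 + 78003/1344364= 0.06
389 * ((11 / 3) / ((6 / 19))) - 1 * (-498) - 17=89959 / 18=4997.72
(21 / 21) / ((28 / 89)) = 89 / 28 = 3.18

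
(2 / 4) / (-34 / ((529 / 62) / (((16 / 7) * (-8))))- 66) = 3703 / 50852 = 0.07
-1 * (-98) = 98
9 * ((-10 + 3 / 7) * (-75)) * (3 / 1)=135675 / 7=19382.14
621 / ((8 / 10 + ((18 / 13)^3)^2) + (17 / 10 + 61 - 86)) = -666099642 / 16575773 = -40.19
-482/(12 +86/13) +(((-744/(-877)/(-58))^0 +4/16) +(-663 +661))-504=-256831/484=-530.64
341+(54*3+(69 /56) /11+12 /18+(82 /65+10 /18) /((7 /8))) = 182290037 /360360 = 505.86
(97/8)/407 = 97/3256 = 0.03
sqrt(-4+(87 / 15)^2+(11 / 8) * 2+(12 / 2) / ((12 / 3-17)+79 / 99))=4 * sqrt(1136426) / 755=5.65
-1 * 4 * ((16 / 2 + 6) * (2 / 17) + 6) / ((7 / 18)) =-9360 / 119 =-78.66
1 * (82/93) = 82/93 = 0.88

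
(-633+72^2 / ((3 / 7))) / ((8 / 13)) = 149019 / 8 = 18627.38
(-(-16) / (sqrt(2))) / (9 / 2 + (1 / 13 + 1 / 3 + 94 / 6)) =208 * sqrt(2) / 535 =0.55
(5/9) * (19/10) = 19/18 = 1.06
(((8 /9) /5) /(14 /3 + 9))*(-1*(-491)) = 3928 /615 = 6.39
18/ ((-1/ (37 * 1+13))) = -900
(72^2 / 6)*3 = 2592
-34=-34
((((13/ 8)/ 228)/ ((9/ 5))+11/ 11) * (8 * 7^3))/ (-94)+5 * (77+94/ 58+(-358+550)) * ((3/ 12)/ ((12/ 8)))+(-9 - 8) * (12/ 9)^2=928495397/ 5593752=165.99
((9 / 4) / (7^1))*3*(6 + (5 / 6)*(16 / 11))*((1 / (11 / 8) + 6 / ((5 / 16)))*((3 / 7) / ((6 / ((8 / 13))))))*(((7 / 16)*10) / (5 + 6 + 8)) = 41922 / 29887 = 1.40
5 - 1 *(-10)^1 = 15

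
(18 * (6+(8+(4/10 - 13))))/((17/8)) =1008/85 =11.86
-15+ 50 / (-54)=-430 / 27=-15.93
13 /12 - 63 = -743 /12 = -61.92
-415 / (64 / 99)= -41085 / 64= -641.95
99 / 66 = 3 / 2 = 1.50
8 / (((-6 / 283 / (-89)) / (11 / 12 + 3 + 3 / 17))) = 21031145 / 153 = 137458.46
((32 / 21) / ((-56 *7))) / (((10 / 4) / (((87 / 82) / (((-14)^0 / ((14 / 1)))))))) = -232 / 10045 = -0.02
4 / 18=2 / 9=0.22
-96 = -96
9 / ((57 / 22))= 66 / 19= 3.47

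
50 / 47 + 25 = 26.06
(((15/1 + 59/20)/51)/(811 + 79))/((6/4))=359/1361700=0.00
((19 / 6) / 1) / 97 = 19 / 582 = 0.03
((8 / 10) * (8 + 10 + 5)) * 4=368 / 5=73.60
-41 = -41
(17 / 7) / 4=17 / 28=0.61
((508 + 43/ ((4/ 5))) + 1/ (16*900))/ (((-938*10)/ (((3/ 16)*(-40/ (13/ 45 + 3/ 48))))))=1.28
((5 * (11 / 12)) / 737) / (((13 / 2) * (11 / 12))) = 10 / 9581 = 0.00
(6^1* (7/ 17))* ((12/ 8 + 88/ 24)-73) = -2849/ 17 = -167.59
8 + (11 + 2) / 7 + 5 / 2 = 173 / 14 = 12.36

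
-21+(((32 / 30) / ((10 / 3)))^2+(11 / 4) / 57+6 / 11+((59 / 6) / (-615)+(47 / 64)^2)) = -3905275627951 / 197429760000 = -19.78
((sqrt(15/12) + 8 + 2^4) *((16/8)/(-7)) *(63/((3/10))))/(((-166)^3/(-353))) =-63540/571787-5295 *sqrt(5)/2287148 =-0.12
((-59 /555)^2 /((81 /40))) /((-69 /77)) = -2144296 /344310345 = -0.01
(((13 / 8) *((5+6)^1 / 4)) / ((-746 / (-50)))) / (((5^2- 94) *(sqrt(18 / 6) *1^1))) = -3575 *sqrt(3) / 2470752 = -0.00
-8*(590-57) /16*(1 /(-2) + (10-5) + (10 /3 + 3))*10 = -173225 /6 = -28870.83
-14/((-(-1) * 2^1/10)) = -70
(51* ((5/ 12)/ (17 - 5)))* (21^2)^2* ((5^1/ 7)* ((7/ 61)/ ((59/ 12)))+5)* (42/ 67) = 2089255900725/ 1929064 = 1083041.26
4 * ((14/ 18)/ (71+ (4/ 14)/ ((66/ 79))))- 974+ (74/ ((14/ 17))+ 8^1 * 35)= -52266667/ 86520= -604.10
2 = 2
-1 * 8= -8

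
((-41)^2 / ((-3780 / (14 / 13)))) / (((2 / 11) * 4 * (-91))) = 18491 / 2555280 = 0.01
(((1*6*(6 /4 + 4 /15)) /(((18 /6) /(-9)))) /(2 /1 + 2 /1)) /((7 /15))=-477 /28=-17.04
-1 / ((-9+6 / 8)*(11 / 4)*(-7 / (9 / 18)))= -8 / 2541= -0.00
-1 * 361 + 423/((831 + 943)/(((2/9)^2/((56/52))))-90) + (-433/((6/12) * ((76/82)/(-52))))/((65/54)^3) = 615320530687068/22377057625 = 27497.83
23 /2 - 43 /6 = 13 /3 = 4.33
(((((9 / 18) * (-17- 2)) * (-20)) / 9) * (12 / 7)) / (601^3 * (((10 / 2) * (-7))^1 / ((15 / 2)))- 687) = -152 / 4254806185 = -0.00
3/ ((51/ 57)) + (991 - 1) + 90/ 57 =321363/ 323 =994.93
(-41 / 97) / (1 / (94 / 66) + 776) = -0.00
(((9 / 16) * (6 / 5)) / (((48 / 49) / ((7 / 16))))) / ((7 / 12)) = 1323 / 2560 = 0.52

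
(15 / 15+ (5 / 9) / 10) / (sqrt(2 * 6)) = 19 * sqrt(3) / 108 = 0.30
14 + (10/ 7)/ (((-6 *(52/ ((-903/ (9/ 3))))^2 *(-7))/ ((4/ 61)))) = 1741157/ 123708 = 14.07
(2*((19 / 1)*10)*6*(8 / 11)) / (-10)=-1824 / 11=-165.82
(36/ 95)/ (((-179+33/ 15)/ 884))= -1.89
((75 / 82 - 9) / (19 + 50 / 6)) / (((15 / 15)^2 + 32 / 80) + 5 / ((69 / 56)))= -686205 / 12661292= -0.05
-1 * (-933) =933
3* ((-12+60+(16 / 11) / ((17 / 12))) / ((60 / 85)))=2292 / 11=208.36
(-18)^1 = -18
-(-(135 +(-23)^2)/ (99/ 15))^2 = -11022400/ 1089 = -10121.58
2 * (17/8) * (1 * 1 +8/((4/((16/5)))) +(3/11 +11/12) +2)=118813/2640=45.00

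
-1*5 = -5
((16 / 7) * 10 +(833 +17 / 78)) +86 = 514373 / 546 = 942.08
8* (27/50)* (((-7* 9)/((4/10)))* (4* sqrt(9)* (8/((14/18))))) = -419904/5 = -83980.80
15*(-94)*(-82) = 115620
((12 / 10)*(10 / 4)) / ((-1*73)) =-3 / 73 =-0.04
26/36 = 13/18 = 0.72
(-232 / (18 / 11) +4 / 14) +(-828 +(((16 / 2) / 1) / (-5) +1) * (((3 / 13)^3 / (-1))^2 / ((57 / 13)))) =-2154394262057 / 2222188605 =-969.49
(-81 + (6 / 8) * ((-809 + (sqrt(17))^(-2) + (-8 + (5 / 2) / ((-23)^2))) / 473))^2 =7842636303985791441 / 1158007686958144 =6772.53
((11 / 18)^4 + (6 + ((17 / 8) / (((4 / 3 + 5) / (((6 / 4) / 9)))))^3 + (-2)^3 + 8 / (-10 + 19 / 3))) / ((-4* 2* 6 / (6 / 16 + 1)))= 8195933130757 / 70781866868736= 0.12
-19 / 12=-1.58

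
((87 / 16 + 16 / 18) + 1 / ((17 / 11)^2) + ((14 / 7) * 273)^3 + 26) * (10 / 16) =33869466408475 / 332928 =101732105.47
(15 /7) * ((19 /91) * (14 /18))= 95 /273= 0.35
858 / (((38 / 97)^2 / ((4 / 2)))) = 4036461 / 361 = 11181.33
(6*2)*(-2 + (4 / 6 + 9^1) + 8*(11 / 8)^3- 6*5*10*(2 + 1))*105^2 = -115304273.44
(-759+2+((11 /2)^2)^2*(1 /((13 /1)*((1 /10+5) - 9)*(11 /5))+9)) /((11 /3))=60599549 /29744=2037.37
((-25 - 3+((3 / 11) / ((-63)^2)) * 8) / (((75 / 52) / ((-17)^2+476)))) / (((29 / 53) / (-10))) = 38182131104 / 140679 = 271413.15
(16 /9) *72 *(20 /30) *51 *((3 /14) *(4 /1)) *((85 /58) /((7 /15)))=16646400 /1421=11714.57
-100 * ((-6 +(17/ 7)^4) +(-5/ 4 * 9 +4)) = -5170775/ 2401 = -2153.59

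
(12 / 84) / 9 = 1 / 63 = 0.02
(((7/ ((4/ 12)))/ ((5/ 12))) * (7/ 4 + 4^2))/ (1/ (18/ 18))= 4473/ 5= 894.60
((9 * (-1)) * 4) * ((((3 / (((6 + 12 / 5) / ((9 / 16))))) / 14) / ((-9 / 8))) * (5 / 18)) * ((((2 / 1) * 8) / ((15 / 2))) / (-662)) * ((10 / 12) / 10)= -5 / 145971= -0.00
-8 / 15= -0.53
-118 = -118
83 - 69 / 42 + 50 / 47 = 54233 / 658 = 82.42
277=277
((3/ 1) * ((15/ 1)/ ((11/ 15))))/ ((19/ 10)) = 6750/ 209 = 32.30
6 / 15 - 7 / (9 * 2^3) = 109 / 360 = 0.30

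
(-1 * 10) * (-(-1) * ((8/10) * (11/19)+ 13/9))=-3262/171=-19.08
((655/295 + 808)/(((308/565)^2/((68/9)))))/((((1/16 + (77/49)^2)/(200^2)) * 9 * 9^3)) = 8301392495200000/167355671967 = 49603.29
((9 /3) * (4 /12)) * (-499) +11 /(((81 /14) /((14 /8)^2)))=-319579 /648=-493.18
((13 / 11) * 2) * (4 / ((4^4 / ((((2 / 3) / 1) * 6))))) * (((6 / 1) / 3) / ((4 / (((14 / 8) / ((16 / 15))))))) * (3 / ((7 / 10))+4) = 5655 / 5632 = 1.00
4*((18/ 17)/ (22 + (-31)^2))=72/ 16711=0.00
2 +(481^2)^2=53527912323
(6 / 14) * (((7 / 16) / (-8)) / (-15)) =1 / 640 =0.00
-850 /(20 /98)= -4165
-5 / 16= -0.31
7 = 7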